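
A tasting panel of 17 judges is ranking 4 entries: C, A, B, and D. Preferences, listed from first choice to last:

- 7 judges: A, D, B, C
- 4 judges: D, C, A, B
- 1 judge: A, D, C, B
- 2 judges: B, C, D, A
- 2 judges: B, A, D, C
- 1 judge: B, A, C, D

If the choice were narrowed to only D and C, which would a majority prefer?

D

Voters preferring D to C: 14; preferring C to D: 3.
D wins the head-to-head.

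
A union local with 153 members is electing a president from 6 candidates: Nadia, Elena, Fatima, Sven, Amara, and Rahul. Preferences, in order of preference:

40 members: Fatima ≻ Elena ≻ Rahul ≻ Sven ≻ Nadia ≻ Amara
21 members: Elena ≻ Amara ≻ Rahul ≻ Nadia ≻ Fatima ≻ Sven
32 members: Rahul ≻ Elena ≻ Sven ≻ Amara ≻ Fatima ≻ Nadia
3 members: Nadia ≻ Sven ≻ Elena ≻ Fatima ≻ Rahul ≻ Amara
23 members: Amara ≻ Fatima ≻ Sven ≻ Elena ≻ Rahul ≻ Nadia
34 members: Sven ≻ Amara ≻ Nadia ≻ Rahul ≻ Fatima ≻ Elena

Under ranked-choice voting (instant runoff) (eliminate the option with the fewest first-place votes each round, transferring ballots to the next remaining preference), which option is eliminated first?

Nadia

Round 1: Nadia 3, Elena 21, Fatima 40, Sven 34, Amara 23, Rahul 32. Eliminate Nadia.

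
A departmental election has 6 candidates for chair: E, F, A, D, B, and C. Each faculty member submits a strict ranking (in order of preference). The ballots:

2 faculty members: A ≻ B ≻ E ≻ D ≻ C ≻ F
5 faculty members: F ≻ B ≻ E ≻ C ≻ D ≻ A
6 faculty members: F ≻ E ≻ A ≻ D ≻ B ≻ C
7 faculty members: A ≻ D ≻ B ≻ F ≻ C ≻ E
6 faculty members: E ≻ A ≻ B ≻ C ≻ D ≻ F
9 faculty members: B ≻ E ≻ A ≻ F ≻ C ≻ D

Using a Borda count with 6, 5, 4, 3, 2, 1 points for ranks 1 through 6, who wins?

B

E: 2·4 + 5·4 + 6·5 + 7·1 + 6·6 + 9·5 = 146
F: 2·1 + 5·6 + 6·6 + 7·3 + 6·1 + 9·3 = 122
A: 2·6 + 5·1 + 6·4 + 7·6 + 6·5 + 9·4 = 149
D: 2·3 + 5·2 + 6·3 + 7·5 + 6·2 + 9·1 = 90
B: 2·5 + 5·5 + 6·2 + 7·4 + 6·4 + 9·6 = 153
C: 2·2 + 5·3 + 6·1 + 7·2 + 6·3 + 9·2 = 75
B has the highest Borda score (153).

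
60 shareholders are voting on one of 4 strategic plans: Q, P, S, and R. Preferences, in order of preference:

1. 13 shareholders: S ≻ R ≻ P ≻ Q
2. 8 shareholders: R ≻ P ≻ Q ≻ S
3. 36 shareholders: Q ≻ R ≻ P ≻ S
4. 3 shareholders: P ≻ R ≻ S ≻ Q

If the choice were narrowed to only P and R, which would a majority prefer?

R

Voters preferring P to R: 3; preferring R to P: 57.
R wins the head-to-head.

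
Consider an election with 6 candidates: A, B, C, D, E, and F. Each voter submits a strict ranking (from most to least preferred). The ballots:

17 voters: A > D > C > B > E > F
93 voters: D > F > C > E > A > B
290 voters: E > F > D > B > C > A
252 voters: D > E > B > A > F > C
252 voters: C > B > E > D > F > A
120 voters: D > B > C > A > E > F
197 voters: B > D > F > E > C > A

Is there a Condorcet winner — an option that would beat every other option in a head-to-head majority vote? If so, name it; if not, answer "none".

D

D vs A: 1204–17 for D.
D vs B: 772–449 for D.
D vs C: 969–252 for D.
D vs E: 679–542 for D.
D vs F: 931–290 for D.
D beats every other option head-to-head.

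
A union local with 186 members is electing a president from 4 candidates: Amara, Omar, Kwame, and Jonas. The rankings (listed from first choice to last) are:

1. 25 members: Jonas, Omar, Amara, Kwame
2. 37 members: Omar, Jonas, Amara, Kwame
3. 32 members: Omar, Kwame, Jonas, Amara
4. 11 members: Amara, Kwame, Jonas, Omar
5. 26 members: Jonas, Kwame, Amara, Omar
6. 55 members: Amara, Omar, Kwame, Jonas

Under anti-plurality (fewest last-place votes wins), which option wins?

Amara

Last-place votes: Amara 32, Omar 37, Kwame 62, Jonas 55.
Amara is ranked last by the fewest voters, so Amara wins.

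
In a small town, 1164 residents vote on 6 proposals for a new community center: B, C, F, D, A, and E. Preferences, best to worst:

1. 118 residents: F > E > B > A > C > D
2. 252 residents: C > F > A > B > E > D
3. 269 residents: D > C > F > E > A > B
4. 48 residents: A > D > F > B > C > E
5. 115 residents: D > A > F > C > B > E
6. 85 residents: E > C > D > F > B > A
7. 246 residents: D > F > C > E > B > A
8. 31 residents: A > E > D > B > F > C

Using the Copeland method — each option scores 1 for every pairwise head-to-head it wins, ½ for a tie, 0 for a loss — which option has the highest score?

D

B: loses to C, F, D, A, and E → score 0.
C: beats B, F, A, and E; loses to D → score 4.
F: beats B, A, and E; loses to C and D → score 3.
D: beats B, C, F, A, and E → score 5.
A: beats B; loses to C, F, D, and E → score 1.
E: beats B and A; loses to C, F, and D → score 2.
D has the best pairwise record.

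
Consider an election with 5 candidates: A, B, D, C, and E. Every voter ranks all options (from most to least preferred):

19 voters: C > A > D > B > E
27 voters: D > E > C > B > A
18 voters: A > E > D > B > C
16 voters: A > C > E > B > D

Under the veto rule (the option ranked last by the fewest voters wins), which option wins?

B

Last-place votes: A 27, B 0, D 16, C 18, E 19.
B is ranked last by the fewest voters, so B wins.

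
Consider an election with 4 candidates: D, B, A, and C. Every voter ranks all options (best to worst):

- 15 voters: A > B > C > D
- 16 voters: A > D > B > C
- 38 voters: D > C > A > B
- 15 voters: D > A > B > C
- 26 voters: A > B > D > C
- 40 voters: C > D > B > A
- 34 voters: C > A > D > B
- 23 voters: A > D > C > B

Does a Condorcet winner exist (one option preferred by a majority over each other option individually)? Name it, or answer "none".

none

Checking pairwise contests:
A beats D 114–93.
D beats B 166–41.
C beats A 112–95.
D beats C 118–89.
Every option loses at least one head-to-head, so there is no Condorcet winner.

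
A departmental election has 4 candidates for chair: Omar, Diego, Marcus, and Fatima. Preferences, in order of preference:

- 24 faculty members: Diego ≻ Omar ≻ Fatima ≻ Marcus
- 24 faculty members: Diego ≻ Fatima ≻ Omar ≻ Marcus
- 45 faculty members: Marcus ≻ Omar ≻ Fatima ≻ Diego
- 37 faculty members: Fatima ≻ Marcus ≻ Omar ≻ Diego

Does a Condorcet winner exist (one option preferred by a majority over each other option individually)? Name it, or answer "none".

Checking pairwise contests:
Marcus beats Omar 82–48.
Omar beats Diego 82–48.
Fatima beats Marcus 85–45.
Omar beats Fatima 69–61.
Every option loses at least one head-to-head, so there is no Condorcet winner.

none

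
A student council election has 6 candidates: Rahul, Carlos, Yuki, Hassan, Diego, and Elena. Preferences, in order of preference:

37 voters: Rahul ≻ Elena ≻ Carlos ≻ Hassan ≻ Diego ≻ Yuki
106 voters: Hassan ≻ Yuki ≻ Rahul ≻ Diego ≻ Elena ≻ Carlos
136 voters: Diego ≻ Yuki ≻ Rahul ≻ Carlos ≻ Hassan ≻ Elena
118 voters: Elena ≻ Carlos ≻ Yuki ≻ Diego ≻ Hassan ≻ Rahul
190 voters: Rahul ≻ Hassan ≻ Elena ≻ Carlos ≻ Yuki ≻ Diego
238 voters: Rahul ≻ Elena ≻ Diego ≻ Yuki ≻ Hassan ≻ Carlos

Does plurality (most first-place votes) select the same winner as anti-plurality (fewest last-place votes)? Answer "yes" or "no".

Plurality — first-place votes: Rahul 465, Carlos 0, Yuki 0, Hassan 106, Diego 136, Elena 118. Winner: Rahul.
Anti-plurality — last-place votes: Rahul 118, Carlos 344, Yuki 37, Hassan 0, Diego 190, Elena 136. Winner: Hassan.
The two methods disagree.

no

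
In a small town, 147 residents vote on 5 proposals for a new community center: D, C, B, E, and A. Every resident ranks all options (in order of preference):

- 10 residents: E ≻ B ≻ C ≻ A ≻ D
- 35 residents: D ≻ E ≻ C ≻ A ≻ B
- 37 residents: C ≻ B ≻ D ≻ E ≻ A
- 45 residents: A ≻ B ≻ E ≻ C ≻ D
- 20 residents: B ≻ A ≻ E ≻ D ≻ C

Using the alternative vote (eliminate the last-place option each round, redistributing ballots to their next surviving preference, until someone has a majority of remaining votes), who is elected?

Round 1: D 35, C 37, B 20, E 10, A 45. Eliminate E.
Round 2: D 35, C 37, B 30, A 45. Eliminate B.
Round 3: D 35, C 47, A 65. Eliminate D.
Round 4: C 82, A 65. C has a majority.

C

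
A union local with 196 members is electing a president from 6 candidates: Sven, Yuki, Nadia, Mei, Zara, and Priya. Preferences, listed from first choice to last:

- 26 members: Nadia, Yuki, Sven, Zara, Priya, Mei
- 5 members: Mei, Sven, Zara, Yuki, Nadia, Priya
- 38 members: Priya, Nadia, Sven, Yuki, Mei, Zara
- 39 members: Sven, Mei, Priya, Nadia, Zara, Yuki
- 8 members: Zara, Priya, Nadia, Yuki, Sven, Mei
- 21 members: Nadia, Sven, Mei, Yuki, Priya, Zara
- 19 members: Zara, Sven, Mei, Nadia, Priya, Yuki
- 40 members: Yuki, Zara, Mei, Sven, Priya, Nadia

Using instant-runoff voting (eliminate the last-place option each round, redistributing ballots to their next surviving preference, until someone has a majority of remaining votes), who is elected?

Sven

Round 1: Sven 39, Yuki 40, Nadia 47, Mei 5, Zara 27, Priya 38. Eliminate Mei.
Round 2: Sven 44, Yuki 40, Nadia 47, Zara 27, Priya 38. Eliminate Zara.
Round 3: Sven 63, Yuki 40, Nadia 47, Priya 46. Eliminate Yuki.
Round 4: Sven 103, Nadia 47, Priya 46. Sven has a majority.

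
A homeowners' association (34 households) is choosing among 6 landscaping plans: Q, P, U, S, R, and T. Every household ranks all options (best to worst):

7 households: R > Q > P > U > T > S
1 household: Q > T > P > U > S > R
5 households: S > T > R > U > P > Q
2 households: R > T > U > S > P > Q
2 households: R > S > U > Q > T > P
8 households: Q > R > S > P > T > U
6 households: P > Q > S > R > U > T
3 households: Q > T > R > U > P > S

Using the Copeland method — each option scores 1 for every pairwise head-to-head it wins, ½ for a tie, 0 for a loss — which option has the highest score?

Q: beats P, U, S, R, and T → score 5.
P: beats U and T; ties S; loses to Q and R → score 2.5.
U: loses to Q, P, S, R, and T → score 0.
S: beats U and T; ties P; loses to Q and R → score 2.5.
R: beats P, U, S, and T; loses to Q → score 4.
T: beats U; loses to Q, P, S, and R → score 1.
Q has the best pairwise record.

Q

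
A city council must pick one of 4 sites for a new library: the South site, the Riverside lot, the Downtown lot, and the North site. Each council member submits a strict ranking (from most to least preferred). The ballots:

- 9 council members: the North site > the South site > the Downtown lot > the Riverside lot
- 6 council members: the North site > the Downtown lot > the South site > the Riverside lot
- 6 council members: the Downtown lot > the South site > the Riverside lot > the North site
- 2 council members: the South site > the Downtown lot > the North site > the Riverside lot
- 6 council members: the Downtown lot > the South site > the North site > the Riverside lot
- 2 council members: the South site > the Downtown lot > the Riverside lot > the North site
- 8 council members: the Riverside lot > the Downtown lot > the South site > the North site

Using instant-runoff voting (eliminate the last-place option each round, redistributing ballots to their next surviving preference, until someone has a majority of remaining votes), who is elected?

the Downtown lot

Round 1: the South site 4, the Riverside lot 8, the Downtown lot 12, the North site 15. Eliminate the South site.
Round 2: the Riverside lot 8, the Downtown lot 16, the North site 15. Eliminate the Riverside lot.
Round 3: the Downtown lot 24, the North site 15. The Downtown lot has a majority.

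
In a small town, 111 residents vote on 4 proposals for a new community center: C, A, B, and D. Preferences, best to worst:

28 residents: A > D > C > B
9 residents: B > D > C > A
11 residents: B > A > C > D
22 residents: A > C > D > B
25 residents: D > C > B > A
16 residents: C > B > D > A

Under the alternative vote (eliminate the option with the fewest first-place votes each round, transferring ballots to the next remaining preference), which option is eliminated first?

C

Round 1: C 16, A 50, B 20, D 25. Eliminate C.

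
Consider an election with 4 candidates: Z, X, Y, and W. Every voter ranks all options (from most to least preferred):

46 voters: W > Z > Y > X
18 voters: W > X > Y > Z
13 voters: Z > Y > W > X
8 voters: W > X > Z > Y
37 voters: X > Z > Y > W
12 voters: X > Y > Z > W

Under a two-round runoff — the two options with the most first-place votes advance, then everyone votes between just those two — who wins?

Round 1 first-place votes: Z 13, X 49, Y 0, W 72.
W and X advance.
Runoff: W is preferred to X by 85 voters; X by 49.
W wins the runoff.

W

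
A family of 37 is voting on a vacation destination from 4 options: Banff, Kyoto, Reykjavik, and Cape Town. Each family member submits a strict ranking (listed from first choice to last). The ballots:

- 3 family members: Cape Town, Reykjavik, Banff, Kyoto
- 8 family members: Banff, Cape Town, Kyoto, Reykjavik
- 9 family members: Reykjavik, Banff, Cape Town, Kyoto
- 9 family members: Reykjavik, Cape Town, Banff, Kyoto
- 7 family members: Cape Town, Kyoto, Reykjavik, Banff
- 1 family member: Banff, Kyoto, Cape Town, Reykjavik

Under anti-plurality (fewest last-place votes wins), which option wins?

Cape Town

Last-place votes: Banff 7, Kyoto 21, Reykjavik 9, Cape Town 0.
Cape Town is ranked last by the fewest voters, so Cape Town wins.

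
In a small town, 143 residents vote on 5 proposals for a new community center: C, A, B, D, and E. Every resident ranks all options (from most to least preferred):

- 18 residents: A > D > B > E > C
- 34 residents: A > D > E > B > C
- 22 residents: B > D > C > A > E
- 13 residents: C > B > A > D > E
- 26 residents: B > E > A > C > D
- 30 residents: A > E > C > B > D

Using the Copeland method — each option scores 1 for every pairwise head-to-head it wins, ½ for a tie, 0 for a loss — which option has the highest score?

C: loses to A, B, D, and E → score 0.
A: beats C, B, D, and E → score 4.
B: beats C, D, and E; loses to A → score 3.
D: beats C and E; loses to A and B → score 2.
E: beats C; loses to A, B, and D → score 1.
A has the best pairwise record.

A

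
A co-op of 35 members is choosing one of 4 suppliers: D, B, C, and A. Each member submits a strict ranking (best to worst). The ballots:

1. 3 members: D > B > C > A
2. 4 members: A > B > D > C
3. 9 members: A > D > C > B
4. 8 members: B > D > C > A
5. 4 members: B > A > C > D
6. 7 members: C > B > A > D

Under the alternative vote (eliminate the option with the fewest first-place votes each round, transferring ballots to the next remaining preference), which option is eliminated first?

D

Round 1: D 3, B 12, C 7, A 13. Eliminate D.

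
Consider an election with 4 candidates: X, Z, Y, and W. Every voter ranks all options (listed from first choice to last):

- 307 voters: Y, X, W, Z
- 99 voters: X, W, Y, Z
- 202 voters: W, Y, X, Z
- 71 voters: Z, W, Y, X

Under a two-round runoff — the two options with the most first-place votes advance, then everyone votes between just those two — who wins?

W

Round 1 first-place votes: X 99, Z 71, Y 307, W 202.
Y and W advance.
Runoff: Y is preferred to W by 307 voters; W by 372.
W wins the runoff.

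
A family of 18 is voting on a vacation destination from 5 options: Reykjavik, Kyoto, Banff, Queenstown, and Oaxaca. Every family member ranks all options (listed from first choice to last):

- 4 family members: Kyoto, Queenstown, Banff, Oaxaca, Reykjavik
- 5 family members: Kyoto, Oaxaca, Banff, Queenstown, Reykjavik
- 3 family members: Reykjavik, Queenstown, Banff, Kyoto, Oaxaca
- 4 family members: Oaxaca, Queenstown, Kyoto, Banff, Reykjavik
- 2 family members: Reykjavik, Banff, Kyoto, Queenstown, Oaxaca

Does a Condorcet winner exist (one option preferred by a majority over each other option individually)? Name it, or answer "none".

Kyoto vs Reykjavik: 13–5 for Kyoto.
Kyoto vs Banff: 13–5 for Kyoto.
Kyoto vs Queenstown: 11–7 for Kyoto.
Kyoto vs Oaxaca: 14–4 for Kyoto.
Kyoto beats every other option head-to-head.

Kyoto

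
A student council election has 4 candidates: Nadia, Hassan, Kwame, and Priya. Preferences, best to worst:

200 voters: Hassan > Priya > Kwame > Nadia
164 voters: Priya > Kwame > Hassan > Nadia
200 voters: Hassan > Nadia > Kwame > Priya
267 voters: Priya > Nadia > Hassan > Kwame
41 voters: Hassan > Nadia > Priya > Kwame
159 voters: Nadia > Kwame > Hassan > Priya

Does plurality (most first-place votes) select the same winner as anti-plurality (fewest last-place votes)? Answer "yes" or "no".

Plurality — first-place votes: Nadia 159, Hassan 441, Kwame 0, Priya 431. Winner: Hassan.
Anti-plurality — last-place votes: Nadia 364, Hassan 0, Kwame 308, Priya 359. Winner: Hassan.
The two methods agree.

yes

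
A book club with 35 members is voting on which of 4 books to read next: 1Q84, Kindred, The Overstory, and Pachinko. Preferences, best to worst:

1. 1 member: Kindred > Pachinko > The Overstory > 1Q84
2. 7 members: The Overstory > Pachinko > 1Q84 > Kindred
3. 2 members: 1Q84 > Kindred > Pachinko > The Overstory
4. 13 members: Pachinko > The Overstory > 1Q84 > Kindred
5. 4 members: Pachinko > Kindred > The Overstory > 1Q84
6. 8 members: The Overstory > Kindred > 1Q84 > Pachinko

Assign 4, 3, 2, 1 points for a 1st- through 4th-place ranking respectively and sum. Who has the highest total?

1Q84: 1·1 + 7·2 + 2·4 + 13·2 + 4·1 + 8·2 = 69
Kindred: 1·4 + 7·1 + 2·3 + 13·1 + 4·3 + 8·3 = 66
The Overstory: 1·2 + 7·4 + 2·1 + 13·3 + 4·2 + 8·4 = 111
Pachinko: 1·3 + 7·3 + 2·2 + 13·4 + 4·4 + 8·1 = 104
The Overstory has the highest Borda score (111).

The Overstory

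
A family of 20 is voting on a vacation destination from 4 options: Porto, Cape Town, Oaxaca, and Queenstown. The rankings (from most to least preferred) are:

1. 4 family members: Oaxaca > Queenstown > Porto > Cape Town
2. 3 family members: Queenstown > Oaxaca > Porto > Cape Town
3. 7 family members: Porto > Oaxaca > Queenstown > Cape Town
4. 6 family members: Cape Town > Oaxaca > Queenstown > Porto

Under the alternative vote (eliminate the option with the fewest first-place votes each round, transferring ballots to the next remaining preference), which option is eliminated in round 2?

Round 1: Porto 7, Cape Town 6, Oaxaca 4, Queenstown 3. Eliminate Queenstown.
Round 2: Porto 7, Cape Town 6, Oaxaca 7. Eliminate Cape Town.

Cape Town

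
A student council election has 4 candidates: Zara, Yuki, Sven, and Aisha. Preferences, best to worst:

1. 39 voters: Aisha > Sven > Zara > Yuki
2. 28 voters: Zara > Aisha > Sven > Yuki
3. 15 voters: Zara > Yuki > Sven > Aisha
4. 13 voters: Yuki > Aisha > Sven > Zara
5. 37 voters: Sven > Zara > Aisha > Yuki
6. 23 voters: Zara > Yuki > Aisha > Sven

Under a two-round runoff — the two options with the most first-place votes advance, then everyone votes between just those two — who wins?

Round 1 first-place votes: Zara 66, Yuki 13, Sven 37, Aisha 39.
Zara and Aisha advance.
Runoff: Zara is preferred to Aisha by 103 voters; Aisha by 52.
Zara wins the runoff.

Zara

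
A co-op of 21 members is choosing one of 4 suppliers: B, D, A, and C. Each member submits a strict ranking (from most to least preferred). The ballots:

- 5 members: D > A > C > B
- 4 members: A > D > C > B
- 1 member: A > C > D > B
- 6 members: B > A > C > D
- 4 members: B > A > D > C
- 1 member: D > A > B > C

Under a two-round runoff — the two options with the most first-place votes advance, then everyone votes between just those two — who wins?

D

Round 1 first-place votes: B 10, D 6, A 5, C 0.
B and D advance.
Runoff: B is preferred to D by 10 voters; D by 11.
D wins the runoff.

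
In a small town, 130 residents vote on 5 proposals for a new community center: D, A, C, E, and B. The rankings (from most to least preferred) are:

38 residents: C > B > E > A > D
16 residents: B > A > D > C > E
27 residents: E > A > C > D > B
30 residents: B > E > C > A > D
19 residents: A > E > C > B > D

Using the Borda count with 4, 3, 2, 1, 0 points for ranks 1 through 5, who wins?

D: 38·0 + 16·2 + 27·1 + 30·0 + 19·0 = 59
A: 38·1 + 16·3 + 27·3 + 30·1 + 19·4 = 273
C: 38·4 + 16·1 + 27·2 + 30·2 + 19·2 = 320
E: 38·2 + 16·0 + 27·4 + 30·3 + 19·3 = 331
B: 38·3 + 16·4 + 27·0 + 30·4 + 19·1 = 317
E has the highest Borda score (331).

E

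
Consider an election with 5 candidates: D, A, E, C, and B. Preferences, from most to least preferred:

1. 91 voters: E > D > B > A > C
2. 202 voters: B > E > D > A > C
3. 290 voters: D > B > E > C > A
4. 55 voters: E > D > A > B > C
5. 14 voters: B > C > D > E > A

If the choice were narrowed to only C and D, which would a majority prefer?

D

Voters preferring C to D: 14; preferring D to C: 638.
D wins the head-to-head.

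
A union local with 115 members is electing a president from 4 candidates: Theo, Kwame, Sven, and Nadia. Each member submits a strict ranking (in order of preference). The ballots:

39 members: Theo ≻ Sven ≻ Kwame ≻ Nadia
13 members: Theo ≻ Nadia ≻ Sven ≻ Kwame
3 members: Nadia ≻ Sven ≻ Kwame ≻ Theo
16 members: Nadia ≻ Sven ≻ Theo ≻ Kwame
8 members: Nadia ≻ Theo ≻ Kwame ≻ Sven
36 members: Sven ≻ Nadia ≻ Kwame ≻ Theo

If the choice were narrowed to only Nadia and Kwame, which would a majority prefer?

Nadia

Voters preferring Nadia to Kwame: 76; preferring Kwame to Nadia: 39.
Nadia wins the head-to-head.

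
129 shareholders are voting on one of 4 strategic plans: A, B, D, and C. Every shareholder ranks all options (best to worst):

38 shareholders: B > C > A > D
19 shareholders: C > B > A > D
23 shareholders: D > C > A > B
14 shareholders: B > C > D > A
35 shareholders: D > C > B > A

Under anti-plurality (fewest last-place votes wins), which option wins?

C

Last-place votes: A 49, B 23, D 57, C 0.
C is ranked last by the fewest voters, so C wins.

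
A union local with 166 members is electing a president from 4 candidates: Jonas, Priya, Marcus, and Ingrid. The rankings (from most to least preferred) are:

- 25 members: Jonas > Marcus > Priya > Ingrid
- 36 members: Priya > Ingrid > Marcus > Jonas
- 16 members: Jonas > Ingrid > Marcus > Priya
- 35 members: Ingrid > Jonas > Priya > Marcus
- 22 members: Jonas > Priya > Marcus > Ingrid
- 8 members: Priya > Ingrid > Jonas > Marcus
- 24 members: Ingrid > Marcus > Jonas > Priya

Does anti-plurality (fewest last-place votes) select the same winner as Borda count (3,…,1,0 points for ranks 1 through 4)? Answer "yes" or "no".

no

Anti-plurality — last-place votes: Jonas 36, Priya 40, Marcus 43, Ingrid 47. Winner: Jonas.
Borda — scores: Jonas 291, Priya 236, Marcus 172, Ingrid 297. Winner: Ingrid.
The two methods disagree.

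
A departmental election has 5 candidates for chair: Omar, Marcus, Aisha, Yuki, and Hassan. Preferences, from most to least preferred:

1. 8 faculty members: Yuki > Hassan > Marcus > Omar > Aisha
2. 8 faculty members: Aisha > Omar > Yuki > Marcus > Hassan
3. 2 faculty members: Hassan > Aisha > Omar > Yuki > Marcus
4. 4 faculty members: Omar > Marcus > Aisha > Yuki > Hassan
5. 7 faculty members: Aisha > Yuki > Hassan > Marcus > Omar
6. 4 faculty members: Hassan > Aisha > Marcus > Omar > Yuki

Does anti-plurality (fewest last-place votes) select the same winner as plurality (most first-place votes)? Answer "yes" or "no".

Anti-plurality — last-place votes: Omar 7, Marcus 2, Aisha 8, Yuki 4, Hassan 12. Winner: Marcus.
Plurality — first-place votes: Omar 4, Marcus 0, Aisha 15, Yuki 8, Hassan 6. Winner: Aisha.
The two methods disagree.

no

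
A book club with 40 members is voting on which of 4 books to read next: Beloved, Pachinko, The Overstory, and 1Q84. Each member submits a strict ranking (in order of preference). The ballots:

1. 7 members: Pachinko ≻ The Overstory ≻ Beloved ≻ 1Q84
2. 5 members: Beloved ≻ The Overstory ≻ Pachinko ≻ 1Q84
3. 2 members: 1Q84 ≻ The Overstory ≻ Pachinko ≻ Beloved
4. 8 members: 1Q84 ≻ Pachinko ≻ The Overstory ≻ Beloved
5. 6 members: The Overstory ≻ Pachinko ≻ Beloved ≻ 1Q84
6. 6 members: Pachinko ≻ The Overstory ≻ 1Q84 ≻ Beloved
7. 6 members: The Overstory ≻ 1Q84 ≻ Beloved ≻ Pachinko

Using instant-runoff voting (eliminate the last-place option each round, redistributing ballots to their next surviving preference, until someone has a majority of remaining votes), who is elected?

Round 1: Beloved 5, Pachinko 13, The Overstory 12, 1Q84 10. Eliminate Beloved.
Round 2: Pachinko 13, The Overstory 17, 1Q84 10. Eliminate 1Q84.
Round 3: Pachinko 21, The Overstory 19. Pachinko has a majority.

Pachinko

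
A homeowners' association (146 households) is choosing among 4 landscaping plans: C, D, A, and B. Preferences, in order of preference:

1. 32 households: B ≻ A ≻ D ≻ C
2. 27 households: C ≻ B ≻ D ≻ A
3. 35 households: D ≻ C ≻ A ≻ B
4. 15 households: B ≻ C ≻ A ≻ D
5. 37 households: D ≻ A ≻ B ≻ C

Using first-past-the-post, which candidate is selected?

D

First-place votes: C 27, D 72, A 0, B 47.
D has the most first-place votes.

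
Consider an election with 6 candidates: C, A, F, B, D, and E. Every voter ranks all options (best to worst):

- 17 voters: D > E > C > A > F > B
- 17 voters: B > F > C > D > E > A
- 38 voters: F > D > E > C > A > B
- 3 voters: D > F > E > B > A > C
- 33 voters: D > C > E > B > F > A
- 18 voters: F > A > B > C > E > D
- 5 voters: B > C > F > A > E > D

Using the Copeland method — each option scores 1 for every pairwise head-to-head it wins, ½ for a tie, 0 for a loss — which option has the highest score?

F

C: beats A, B, and E; loses to F and D → score 3.
A: beats B; loses to C, F, D, and E → score 1.
F: beats C, A, B, D, and E → score 5.
B: loses to C, A, F, D, and E → score 0.
D: beats C, A, B, and E; loses to F → score 4.
E: beats A and B; loses to C, F, and D → score 2.
F has the best pairwise record.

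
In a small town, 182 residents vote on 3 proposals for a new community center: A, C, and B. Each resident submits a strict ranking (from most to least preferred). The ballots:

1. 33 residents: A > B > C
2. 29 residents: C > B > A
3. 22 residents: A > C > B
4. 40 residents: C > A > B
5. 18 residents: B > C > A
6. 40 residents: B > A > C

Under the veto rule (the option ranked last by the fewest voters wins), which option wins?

A

Last-place votes: A 47, C 73, B 62.
A is ranked last by the fewest voters, so A wins.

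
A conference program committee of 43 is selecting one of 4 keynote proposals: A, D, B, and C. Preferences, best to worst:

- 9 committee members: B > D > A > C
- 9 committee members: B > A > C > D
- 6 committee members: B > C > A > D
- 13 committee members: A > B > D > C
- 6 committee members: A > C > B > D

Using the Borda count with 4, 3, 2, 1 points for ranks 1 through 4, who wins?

A: 9·2 + 9·3 + 6·2 + 13·4 + 6·4 = 133
D: 9·3 + 9·1 + 6·1 + 13·2 + 6·1 = 74
B: 9·4 + 9·4 + 6·4 + 13·3 + 6·2 = 147
C: 9·1 + 9·2 + 6·3 + 13·1 + 6·3 = 76
B has the highest Borda score (147).

B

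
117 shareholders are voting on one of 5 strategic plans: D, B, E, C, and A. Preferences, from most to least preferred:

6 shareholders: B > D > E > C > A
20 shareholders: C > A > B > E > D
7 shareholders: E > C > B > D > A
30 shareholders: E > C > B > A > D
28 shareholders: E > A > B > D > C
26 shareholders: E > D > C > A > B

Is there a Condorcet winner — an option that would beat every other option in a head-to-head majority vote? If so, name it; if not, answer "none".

E vs D: 111–6 for E.
E vs B: 91–26 for E.
E vs C: 97–20 for E.
E vs A: 97–20 for E.
E beats every other option head-to-head.

E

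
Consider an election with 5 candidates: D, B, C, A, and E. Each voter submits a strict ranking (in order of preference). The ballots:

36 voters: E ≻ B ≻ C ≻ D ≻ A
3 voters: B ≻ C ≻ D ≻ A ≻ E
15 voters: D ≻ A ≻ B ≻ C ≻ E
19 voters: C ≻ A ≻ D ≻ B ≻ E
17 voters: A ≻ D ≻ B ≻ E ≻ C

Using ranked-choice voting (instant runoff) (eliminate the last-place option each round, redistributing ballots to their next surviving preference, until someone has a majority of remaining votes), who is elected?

A

Round 1: D 15, B 3, C 19, A 17, E 36. Eliminate B.
Round 2: D 15, C 22, A 17, E 36. Eliminate D.
Round 3: C 22, A 32, E 36. Eliminate C.
Round 4: A 54, E 36. A has a majority.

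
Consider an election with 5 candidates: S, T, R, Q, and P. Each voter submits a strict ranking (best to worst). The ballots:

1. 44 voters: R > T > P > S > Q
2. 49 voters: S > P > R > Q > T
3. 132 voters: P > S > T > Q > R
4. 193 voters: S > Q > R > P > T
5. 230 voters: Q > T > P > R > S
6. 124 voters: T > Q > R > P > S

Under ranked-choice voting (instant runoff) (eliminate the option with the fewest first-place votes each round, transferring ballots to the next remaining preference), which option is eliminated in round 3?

T

Round 1: S 242, T 124, R 44, Q 230, P 132. Eliminate R.
Round 2: S 242, T 168, Q 230, P 132. Eliminate P.
Round 3: S 374, T 168, Q 230. Eliminate T.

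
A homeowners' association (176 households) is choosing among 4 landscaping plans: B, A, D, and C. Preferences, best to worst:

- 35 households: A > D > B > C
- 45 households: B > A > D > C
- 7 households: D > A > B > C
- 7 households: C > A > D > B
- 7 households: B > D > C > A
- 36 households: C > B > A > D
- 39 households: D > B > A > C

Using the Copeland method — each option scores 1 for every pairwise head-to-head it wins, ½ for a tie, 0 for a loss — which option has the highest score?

B: beats A and C; ties D → score 2.5.
A: beats D and C; loses to B → score 2.
D: beats C; ties B; loses to A → score 1.5.
C: loses to B, A, and D → score 0.
B has the best pairwise record.

B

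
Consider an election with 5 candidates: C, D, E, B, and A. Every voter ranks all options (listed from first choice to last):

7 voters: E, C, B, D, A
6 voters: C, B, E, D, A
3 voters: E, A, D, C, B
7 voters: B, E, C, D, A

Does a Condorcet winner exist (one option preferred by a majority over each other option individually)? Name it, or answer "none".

none

Checking pairwise contests:
E beats C 17–6.
C beats D 20–3.
B beats E 13–10.
C beats B 16–7.
C beats A 20–3.
Every option loses at least one head-to-head, so there is no Condorcet winner.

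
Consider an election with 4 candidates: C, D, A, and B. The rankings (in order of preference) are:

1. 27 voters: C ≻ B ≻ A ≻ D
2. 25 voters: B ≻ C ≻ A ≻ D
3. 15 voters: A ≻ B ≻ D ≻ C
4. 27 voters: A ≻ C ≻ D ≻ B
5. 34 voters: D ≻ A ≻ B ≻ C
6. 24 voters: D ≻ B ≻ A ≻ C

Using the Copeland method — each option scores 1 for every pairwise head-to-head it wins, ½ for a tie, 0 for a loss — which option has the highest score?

C: beats D; loses to A and B → score 1.
D: beats B; loses to C and A → score 1.
A: beats C and D; ties B → score 2.5.
B: beats C; ties A; loses to D → score 1.5.
A has the best pairwise record.

A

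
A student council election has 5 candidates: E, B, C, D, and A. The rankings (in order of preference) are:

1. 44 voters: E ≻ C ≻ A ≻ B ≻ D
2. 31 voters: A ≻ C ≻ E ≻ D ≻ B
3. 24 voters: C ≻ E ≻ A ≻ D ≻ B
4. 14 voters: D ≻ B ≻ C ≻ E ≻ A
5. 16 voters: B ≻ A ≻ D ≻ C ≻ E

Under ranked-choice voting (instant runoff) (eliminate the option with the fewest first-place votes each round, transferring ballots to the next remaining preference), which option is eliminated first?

D

Round 1: E 44, B 16, C 24, D 14, A 31. Eliminate D.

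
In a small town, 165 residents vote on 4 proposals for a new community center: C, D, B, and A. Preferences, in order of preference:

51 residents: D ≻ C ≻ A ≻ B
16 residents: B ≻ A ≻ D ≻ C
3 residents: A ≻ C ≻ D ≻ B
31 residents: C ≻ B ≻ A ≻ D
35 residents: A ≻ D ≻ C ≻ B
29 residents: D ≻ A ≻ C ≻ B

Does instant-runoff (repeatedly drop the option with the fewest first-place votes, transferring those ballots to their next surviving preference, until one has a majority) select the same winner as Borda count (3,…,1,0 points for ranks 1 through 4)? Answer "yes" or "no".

no

Instant-runoff — R1 C 31, D 80, B 16, A 38 (B out); R2 C 31, D 80, A 54 (C out); R3 D 80, A 85 (A winner). Winner: A.
Borda — scores: C 265, D 329, B 110, A 286. Winner: D.
The two methods disagree.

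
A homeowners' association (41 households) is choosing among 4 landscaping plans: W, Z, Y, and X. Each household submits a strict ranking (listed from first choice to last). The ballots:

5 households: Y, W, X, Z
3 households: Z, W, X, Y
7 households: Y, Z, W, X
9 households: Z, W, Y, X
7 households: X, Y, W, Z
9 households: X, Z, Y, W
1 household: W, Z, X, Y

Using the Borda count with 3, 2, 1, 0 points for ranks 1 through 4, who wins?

W: 5·2 + 3·2 + 7·1 + 9·2 + 7·1 + 9·0 + 1·3 = 51
Z: 5·0 + 3·3 + 7·2 + 9·3 + 7·0 + 9·2 + 1·2 = 70
Y: 5·3 + 3·0 + 7·3 + 9·1 + 7·2 + 9·1 + 1·0 = 68
X: 5·1 + 3·1 + 7·0 + 9·0 + 7·3 + 9·3 + 1·1 = 57
Z has the highest Borda score (70).

Z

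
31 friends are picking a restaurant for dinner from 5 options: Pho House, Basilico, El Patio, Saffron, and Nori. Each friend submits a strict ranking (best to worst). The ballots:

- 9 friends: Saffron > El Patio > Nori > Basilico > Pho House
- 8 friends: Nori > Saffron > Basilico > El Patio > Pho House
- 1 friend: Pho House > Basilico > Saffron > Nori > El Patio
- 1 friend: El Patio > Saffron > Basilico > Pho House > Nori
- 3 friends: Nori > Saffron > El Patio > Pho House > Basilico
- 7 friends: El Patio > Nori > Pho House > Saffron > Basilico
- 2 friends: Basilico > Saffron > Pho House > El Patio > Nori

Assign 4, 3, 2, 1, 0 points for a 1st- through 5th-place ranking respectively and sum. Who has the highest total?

Saffron

Pho House: 9·0 + 8·0 + 1·4 + 1·1 + 3·1 + 7·2 + 2·2 = 26
Basilico: 9·1 + 8·2 + 1·3 + 1·2 + 3·0 + 7·0 + 2·4 = 38
El Patio: 9·3 + 8·1 + 1·0 + 1·4 + 3·2 + 7·4 + 2·1 = 75
Saffron: 9·4 + 8·3 + 1·2 + 1·3 + 3·3 + 7·1 + 2·3 = 87
Nori: 9·2 + 8·4 + 1·1 + 1·0 + 3·4 + 7·3 + 2·0 = 84
Saffron has the highest Borda score (87).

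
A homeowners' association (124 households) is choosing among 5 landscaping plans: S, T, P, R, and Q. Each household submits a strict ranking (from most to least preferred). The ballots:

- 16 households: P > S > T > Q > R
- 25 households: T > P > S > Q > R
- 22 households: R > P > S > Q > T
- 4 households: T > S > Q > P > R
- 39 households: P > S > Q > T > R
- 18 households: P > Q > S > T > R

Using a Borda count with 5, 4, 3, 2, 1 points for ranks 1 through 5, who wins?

P

S: 16·4 + 25·3 + 22·3 + 4·4 + 39·4 + 18·3 = 431
T: 16·3 + 25·5 + 22·1 + 4·5 + 39·2 + 18·2 = 329
P: 16·5 + 25·4 + 22·4 + 4·2 + 39·5 + 18·5 = 561
R: 16·1 + 25·1 + 22·5 + 4·1 + 39·1 + 18·1 = 212
Q: 16·2 + 25·2 + 22·2 + 4·3 + 39·3 + 18·4 = 327
P has the highest Borda score (561).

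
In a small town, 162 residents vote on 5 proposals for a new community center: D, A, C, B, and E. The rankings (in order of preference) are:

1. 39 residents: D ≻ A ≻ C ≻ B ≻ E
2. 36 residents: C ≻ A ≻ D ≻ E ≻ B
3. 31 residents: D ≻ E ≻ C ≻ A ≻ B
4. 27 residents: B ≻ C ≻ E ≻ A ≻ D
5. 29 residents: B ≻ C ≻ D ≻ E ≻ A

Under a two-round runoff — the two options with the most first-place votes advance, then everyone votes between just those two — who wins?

Round 1 first-place votes: D 70, A 0, C 36, B 56, E 0.
D and B advance.
Runoff: D is preferred to B by 106 voters; B by 56.
D wins the runoff.

D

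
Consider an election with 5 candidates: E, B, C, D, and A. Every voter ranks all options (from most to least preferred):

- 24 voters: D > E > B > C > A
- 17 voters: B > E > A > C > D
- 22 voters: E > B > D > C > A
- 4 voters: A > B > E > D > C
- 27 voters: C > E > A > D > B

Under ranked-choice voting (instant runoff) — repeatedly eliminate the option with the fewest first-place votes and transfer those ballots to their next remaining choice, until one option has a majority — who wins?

Round 1: E 22, B 17, C 27, D 24, A 4. Eliminate A.
Round 2: E 22, B 21, C 27, D 24. Eliminate B.
Round 3: E 43, C 27, D 24. Eliminate D.
Round 4: E 67, C 27. E has a majority.

E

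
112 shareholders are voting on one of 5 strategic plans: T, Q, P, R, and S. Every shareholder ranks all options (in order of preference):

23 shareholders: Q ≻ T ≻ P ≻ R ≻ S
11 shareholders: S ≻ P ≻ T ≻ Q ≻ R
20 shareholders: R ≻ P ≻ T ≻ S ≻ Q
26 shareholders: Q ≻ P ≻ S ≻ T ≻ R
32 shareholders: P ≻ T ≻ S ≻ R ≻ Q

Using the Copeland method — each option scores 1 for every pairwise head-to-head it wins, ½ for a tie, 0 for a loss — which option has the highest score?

T: beats Q, R, and S; loses to P → score 3.
Q: beats R; loses to T, P, and S → score 1.
P: beats T, Q, R, and S → score 4.
R: loses to T, Q, P, and S → score 0.
S: beats Q and R; loses to T and P → score 2.
P has the best pairwise record.

P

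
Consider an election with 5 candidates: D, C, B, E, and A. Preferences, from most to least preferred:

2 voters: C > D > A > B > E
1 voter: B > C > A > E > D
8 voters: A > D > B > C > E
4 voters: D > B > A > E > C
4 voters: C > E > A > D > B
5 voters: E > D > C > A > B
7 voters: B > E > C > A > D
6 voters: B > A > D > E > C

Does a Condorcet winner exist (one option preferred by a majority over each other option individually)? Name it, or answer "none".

none

Checking pairwise contests:
A beats D 26–11.
D beats C 23–14.
D beats B 23–14.
D beats E 20–17.
C beats A 19–18.
Every option loses at least one head-to-head, so there is no Condorcet winner.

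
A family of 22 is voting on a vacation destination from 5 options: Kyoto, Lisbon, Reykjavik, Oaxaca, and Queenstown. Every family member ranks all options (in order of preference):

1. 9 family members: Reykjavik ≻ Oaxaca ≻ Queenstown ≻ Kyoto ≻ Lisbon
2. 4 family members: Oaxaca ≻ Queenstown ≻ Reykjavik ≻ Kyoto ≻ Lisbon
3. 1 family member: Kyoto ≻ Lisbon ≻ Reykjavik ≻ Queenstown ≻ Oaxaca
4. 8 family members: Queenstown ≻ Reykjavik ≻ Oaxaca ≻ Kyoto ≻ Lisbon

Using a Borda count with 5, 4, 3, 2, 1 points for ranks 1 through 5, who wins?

Kyoto: 9·2 + 4·2 + 1·5 + 8·2 = 47
Lisbon: 9·1 + 4·1 + 1·4 + 8·1 = 25
Reykjavik: 9·5 + 4·3 + 1·3 + 8·4 = 92
Oaxaca: 9·4 + 4·5 + 1·1 + 8·3 = 81
Queenstown: 9·3 + 4·4 + 1·2 + 8·5 = 85
Reykjavik has the highest Borda score (92).

Reykjavik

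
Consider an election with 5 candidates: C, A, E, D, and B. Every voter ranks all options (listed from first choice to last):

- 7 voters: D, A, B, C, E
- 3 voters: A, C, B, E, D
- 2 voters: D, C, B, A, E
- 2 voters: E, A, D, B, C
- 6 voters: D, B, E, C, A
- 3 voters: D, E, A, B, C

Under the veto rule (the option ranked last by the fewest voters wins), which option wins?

Last-place votes: C 5, A 6, E 9, D 3, B 0.
B is ranked last by the fewest voters, so B wins.

B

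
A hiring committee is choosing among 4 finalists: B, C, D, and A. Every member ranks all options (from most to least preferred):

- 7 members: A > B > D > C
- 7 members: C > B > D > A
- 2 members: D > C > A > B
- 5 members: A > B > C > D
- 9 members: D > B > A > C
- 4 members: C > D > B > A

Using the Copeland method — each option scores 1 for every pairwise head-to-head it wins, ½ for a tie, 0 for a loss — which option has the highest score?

B: beats C, D, and A → score 3.
C: loses to B, D, and A → score 0.
D: beats C and A; loses to B → score 2.
A: beats C; loses to B and D → score 1.
B has the best pairwise record.

B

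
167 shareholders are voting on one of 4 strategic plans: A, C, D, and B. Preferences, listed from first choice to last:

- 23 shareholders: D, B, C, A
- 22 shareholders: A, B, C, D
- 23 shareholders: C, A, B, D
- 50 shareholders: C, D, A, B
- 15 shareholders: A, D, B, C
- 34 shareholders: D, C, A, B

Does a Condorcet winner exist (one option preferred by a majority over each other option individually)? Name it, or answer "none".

C

C vs A: 130–37 for C.
C vs D: 95–72 for C.
C vs B: 107–60 for C.
C beats every other option head-to-head.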